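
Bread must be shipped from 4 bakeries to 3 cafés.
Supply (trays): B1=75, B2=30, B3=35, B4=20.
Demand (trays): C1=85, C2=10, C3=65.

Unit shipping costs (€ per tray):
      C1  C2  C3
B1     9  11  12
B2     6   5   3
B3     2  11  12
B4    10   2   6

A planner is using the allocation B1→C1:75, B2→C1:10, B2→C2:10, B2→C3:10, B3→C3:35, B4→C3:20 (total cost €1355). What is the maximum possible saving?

365

Current plan cost = 75·9 + 10·6 + 10·5 + 10·3 + 35·12 + 20·6 = €1355.
Optimal plan:
  B1–C1: 50 × €9 = €450
  B1–C3: 25 × €12 = €300
  B2–C3: 30 × €3 = €90
  B3–C1: 35 × €2 = €70
  B4–C2: 10 × €2 = €20
  B4–C3: 10 × €6 = €60
Optimal cost = €990.
Saving = 1355 − 990 = €365.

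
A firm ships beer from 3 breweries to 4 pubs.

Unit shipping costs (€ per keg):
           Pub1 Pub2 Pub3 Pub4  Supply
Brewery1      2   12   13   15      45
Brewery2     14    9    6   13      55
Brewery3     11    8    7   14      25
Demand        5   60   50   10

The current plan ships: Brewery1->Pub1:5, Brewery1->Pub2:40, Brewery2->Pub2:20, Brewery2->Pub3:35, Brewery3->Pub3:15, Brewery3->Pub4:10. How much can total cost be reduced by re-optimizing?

Current plan cost = 5·2 + 40·12 + 20·9 + 35·6 + 15·7 + 10·14 = €1125.
Optimal plan:
  Brewery1->Pub1: 5 × €2 = €10
  Brewery1->Pub2: 30 × €12 = €360
  Brewery1->Pub4: 10 × €15 = €150
  Brewery2->Pub2: 5 × €9 = €45
  Brewery2->Pub3: 50 × €6 = €300
  Brewery3->Pub2: 25 × €8 = €200
Optimal cost = €1065.
Saving = 1125 − 1065 = €60.

60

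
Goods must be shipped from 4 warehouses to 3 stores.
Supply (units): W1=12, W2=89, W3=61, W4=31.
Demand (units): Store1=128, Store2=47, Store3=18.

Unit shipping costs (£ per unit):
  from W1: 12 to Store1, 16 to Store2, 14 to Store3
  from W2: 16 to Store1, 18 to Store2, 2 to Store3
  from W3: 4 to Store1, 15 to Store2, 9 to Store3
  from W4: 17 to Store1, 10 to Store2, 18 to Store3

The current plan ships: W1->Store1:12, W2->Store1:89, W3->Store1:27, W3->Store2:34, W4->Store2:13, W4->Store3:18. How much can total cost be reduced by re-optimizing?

Current plan cost = 12·12 + 89·16 + 27·4 + 34·15 + 13·10 + 18·18 = £2640.
Optimal plan:
  W1–Store1: 12 × £12 = £144
  W2–Store1: 55 × £16 = £880
  W2–Store2: 16 × £18 = £288
  W2–Store3: 18 × £2 = £36
  W3–Store1: 61 × £4 = £244
  W4–Store2: 31 × £10 = £310
Optimal cost = £1902.
Saving = 2640 − 1902 = £738.

738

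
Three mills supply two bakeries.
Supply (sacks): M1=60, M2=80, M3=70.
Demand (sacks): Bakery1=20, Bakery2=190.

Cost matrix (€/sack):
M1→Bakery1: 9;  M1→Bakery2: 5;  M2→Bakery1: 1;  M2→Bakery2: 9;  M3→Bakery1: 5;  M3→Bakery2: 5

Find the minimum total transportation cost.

A cheapest plan:
  M1–Bakery2: 60 × €5 = €300
  M2–Bakery1: 20 × €1 = €20
  M2–Bakery2: 60 × €9 = €540
  M3–Bakery2: 70 × €5 = €350
Total = 300 + 20 + 540 + 350 = €1210.
(Supply check: M1 ships 60; M2 ships 80; M3 ships 70.)

1210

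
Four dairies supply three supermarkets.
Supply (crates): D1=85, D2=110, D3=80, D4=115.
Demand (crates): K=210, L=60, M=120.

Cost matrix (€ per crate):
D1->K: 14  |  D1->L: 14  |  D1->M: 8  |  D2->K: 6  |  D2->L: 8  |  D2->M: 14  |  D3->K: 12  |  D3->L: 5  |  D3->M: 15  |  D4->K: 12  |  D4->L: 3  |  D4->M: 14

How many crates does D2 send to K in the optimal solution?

Solving gives:
  D1→M: 85 × €8 = €680
  D2→K: 110 × €6 = €660
  D3→K: 80 × €12 = €960
  D4→K: 20 × €12 = €240
  D4→L: 60 × €3 = €180
  D4→M: 35 × €14 = €490
Total cost = €3210.
So D2→K carries 110 crates.

110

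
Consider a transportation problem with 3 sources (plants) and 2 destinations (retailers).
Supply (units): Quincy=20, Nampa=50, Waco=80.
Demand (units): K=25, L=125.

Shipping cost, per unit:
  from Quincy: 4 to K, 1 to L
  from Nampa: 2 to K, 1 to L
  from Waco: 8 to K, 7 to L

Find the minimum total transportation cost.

A cheapest plan:
  Quincy→L: 20 × 1 = 20
  Nampa→K: 25 × 2 = 50
  Nampa→L: 25 × 1 = 25
  Waco→L: 80 × 7 = 560
Total = 20 + 50 + 25 + 560 = 655.

655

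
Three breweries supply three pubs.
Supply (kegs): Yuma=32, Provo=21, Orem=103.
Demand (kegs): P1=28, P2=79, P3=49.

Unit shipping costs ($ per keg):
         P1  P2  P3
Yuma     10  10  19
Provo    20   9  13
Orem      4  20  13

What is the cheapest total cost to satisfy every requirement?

Optimal allocation:
  Yuma–P2: 32 × $10 = $320
  Provo–P2: 21 × $9 = $189
  Orem–P1: 28 × $4 = $112
  Orem–P2: 26 × $20 = $520
  Orem–P3: 49 × $13 = $637
Total = 320 + 189 + 112 + 520 + 637 = $1778.
(Supply check: Yuma ships 32; Provo ships 21; Orem ships 103.)

1778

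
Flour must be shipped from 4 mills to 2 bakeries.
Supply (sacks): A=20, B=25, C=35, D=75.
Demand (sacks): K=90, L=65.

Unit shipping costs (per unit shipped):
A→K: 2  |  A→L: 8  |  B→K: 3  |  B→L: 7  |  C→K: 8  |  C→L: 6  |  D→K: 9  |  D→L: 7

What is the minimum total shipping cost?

940

One minimum-cost allocation:
  A to K: 20 sacks
  B to K: 25 sacks
  C to K: 35 sacks
  D to K: 10 sacks
  D to L: 65 sacks
Total cost = 940.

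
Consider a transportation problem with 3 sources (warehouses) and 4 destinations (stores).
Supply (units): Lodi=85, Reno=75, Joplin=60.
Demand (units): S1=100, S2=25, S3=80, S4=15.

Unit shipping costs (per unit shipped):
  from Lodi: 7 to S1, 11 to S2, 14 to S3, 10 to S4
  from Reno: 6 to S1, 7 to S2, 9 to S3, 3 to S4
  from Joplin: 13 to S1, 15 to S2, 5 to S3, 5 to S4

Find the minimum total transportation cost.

One minimum-cost allocation:
  Lodi–S1: 85 × 7 = 595
  Reno–S1: 15 × 6 = 90
  Reno–S2: 25 × 7 = 175
  Reno–S3: 20 × 9 = 180
  Reno–S4: 15 × 3 = 45
  Joplin–S3: 60 × 5 = 300
Total = 595 + 90 + 175 + 180 + 45 + 300 = 1385.

1385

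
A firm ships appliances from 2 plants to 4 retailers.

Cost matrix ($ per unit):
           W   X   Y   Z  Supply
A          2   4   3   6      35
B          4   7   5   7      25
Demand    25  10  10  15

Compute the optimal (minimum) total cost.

245

One minimum-cost allocation:
  A→W: 25 × $2 = $50
  A→X: 10 × $4 = $40
  B→Y: 10 × $5 = $50
  B→Z: 15 × $7 = $105
Total = 50 + 40 + 50 + 105 = $245.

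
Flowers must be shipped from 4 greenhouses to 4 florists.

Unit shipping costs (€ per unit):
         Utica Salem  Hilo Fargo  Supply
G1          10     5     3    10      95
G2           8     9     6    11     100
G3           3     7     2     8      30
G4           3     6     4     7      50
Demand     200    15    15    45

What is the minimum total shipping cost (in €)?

1810

One minimum-cost allocation:
  G1->Utica: 20 × €10 = €200
  G1->Salem: 15 × €5 = €75
  G1->Hilo: 15 × €3 = €45
  G1->Fargo: 45 × €10 = €450
  G2->Utica: 100 × €8 = €800
  G3->Utica: 30 × €3 = €90
  G4->Utica: 50 × €3 = €150
Total = 200 + 75 + 45 + 450 + 800 + 90 + 150 = €1810.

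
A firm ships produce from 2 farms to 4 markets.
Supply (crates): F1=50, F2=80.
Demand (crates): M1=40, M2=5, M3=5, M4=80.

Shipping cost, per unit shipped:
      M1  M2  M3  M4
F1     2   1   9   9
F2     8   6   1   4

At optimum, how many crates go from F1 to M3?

Solving gives:
  F1→M1: 40 × 2 = 80
  F1→M2: 5 × 1 = 5
  F1→M4: 5 × 9 = 45
  F2→M3: 5 × 1 = 5
  F2→M4: 75 × 4 = 300
Total cost = 435.
The route F1→M3 is not used.

0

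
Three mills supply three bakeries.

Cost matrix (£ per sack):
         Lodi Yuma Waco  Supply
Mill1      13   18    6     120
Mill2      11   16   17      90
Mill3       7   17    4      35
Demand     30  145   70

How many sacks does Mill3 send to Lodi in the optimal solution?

The minimum-cost plan:
  Mill1 to Yuma: 55 × £18 = £990
  Mill1 to Waco: 65 × £6 = £390
  Mill2 to Yuma: 90 × £16 = £1440
  Mill3 to Lodi: 30 × £7 = £210
  Mill3 to Waco: 5 × £4 = £20
Total cost = £3050.
So Mill3→Lodi carries 30 sacks.

30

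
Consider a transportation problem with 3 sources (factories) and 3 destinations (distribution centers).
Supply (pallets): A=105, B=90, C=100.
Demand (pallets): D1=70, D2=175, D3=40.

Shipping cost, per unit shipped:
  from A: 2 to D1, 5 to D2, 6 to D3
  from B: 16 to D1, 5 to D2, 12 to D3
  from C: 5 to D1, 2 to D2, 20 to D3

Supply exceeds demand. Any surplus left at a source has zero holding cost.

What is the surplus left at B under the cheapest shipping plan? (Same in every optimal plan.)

Minimum-cost shipments:
  A->D1: 65 × 2 = 130
  A->D3: 40 × 6 = 240
  B->D2: 80 × 5 = 400
  C->D1: 5 × 5 = 25
  C->D2: 95 × 2 = 190
Total cost = 985.
B ships 80 of its 90, leaving 10.

10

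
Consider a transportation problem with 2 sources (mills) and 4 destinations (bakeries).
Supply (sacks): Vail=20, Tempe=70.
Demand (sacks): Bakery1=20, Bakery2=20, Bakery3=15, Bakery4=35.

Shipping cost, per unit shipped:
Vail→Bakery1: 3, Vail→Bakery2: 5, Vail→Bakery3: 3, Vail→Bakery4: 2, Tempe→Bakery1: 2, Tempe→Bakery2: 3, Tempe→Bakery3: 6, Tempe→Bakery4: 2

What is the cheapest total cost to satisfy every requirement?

An optimal shipping plan:
  Vail–Bakery3: 15 × 3 = 45
  Vail–Bakery4: 5 × 2 = 10
  Tempe–Bakery1: 20 × 2 = 40
  Tempe–Bakery2: 20 × 3 = 60
  Tempe–Bakery4: 30 × 2 = 60
Total = 45 + 10 + 40 + 60 + 60 = 215.

215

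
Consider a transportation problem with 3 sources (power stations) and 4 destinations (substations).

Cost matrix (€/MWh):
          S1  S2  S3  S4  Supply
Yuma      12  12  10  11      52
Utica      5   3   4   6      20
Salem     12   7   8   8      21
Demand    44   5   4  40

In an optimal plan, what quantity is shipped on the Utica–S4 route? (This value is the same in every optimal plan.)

0

The minimum-cost plan:
  Yuma→S1: 24 × €12 = €288
  Yuma→S3: 4 × €10 = €40
  Yuma→S4: 24 × €11 = €264
  Utica→S1: 20 × €5 = €100
  Salem→S2: 5 × €7 = €35
  Salem→S4: 16 × €8 = €128
Total cost = €855.
The route Utica→S4 is not used.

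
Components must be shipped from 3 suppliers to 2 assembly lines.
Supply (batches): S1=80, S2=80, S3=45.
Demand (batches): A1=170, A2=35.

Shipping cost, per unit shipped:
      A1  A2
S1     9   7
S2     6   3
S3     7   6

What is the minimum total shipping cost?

A cheapest plan:
  S1->A1: 80 batches
  S2->A1: 45 batches
  S2->A2: 35 batches
  S3->A1: 45 batches
Total cost = 1410.

1410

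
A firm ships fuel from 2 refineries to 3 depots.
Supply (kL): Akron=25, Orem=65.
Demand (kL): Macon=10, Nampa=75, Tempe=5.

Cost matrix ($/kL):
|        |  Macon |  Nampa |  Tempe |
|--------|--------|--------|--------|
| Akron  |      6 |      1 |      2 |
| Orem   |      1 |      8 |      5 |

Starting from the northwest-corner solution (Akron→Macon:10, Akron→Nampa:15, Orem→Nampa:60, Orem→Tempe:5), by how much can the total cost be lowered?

120

Current plan cost = 10·6 + 15·1 + 60·8 + 5·5 = $580.
Optimal plan:
  Akron→Nampa: 25 × $1 = $25
  Orem→Macon: 10 × $1 = $10
  Orem→Nampa: 50 × $8 = $400
  Orem→Tempe: 5 × $5 = $25
Optimal cost = $460.
Saving = 580 − 460 = $120.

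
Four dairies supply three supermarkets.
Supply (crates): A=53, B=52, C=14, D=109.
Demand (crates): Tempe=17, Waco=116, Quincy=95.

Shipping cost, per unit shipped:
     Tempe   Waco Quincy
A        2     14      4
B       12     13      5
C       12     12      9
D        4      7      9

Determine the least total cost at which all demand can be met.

One minimum-cost allocation:
  A–Tempe: 17 × 2 = 34
  A–Quincy: 36 × 4 = 144
  B–Quincy: 52 × 5 = 260
  C–Waco: 7 × 12 = 84
  C–Quincy: 7 × 9 = 63
  D–Waco: 109 × 7 = 763
Total = 34 + 144 + 260 + 84 + 63 + 763 = 1348.
(Supply check: A ships 53; B ships 52; C ships 14; D ships 109.)

1348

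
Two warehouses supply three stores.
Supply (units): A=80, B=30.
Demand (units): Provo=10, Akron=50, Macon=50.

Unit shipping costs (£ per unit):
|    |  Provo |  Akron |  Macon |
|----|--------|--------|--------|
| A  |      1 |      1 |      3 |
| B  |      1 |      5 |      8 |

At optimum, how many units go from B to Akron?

Solving gives:
  A→Akron: 30 × £1 = £30
  A→Macon: 50 × £3 = £150
  B→Provo: 10 × £1 = £10
  B→Akron: 20 × £5 = £100
Total cost = £290.
So B→Akron carries 20 units.

20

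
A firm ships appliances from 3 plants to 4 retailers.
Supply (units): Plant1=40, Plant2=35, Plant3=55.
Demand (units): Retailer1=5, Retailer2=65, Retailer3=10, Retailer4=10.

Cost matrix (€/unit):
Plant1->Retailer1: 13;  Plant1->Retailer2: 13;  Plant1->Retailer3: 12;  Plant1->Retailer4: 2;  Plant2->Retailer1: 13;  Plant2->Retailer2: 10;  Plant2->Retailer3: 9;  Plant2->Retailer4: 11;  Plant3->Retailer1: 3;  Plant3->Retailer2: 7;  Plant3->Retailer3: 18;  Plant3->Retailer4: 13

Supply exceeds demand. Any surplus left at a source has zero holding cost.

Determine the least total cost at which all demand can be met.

One minimum-cost allocation:
  Plant1–Retailer4: 10 × €2 = €20
  Plant2–Retailer2: 15 × €10 = €150
  Plant2–Retailer3: 10 × €9 = €90
  Plant3–Retailer1: 5 × €3 = €15
  Plant3–Retailer2: 50 × €7 = €350
Total = 20 + 150 + 90 + 15 + 350 = €625.
(Supply check: Plant1 ships 10; Plant2 ships 25; Plant3 ships 55.)

625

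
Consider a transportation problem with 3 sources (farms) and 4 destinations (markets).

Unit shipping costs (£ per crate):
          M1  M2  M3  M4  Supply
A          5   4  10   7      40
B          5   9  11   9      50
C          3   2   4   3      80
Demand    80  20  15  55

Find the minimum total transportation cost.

Optimal allocation:
  A–M1: 20 × £5 = £100
  A–M2: 20 × £4 = £80
  B–M1: 50 × £5 = £250
  C–M1: 10 × £3 = £30
  C–M3: 15 × £4 = £60
  C–M4: 55 × £3 = £165
Total = 100 + 80 + 250 + 30 + 60 + 165 = £685.

685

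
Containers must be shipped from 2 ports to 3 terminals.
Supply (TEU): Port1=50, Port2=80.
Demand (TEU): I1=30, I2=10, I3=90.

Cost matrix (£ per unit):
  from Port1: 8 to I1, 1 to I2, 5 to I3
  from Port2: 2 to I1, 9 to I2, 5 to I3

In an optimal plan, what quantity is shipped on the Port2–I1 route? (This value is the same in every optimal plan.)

30

The minimum-cost plan:
  Port1 to I2: 10 × £1 = £10
  Port1 to I3: 40 × £5 = £200
  Port2 to I1: 30 × £2 = £60
  Port2 to I3: 50 × £5 = £250
Total cost = £520.
So Port2→I1 carries 30 TEU.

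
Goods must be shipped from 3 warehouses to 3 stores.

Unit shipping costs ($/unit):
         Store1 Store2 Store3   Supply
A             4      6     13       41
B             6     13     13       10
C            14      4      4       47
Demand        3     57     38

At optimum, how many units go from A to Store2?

The minimum-cost plan:
  A->Store2: 41 × $6 = $246
  B->Store1: 3 × $6 = $18
  B->Store2: 7 × $13 = $91
  C->Store2: 9 × $4 = $36
  C->Store3: 38 × $4 = $152
Total cost = $543.
So A→Store2 carries 41 units.

41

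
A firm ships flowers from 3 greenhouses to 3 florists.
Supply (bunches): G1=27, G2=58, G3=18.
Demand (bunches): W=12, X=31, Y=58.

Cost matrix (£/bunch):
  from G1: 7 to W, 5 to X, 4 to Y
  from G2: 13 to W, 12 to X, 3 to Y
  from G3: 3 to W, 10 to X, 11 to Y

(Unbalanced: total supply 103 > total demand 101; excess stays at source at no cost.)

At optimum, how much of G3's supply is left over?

An optimal plan:
  G1–X: 27 bunches
  G2–Y: 58 bunches
  G3–W: 12 bunches
  G3–X: 4 bunches
Total cost = £385.
G3 ships 16 of its 18, leaving 2.

2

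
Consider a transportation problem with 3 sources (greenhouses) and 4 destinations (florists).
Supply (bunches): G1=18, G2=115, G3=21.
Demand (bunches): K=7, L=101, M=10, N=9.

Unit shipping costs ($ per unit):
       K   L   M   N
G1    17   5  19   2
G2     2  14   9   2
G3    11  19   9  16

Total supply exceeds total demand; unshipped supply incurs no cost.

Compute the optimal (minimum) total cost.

One minimum-cost allocation:
  G1 to L: 18 × $5 = $90
  G2 to K: 7 × $2 = $14
  G2 to L: 83 × $14 = $1162
  G2 to N: 9 × $2 = $18
  G3 to M: 10 × $9 = $90
Total = 90 + 14 + 1162 + 18 + 90 = $1374.
(Supply check: G1 ships 18; G2 ships 99; G3 ships 10.)

1374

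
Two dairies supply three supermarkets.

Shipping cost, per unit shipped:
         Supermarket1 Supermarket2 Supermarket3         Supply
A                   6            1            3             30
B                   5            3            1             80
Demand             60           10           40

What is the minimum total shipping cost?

370

One minimum-cost allocation:
  A to Supermarket1: 20 × 6 = 120
  A to Supermarket2: 10 × 1 = 10
  B to Supermarket1: 40 × 5 = 200
  B to Supermarket3: 40 × 1 = 40
Total = 120 + 10 + 200 + 40 = 370.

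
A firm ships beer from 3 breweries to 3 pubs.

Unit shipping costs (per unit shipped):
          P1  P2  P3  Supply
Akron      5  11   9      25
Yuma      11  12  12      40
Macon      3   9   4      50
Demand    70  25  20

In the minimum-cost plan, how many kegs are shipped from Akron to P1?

The minimum-cost plan:
  Akron->P1: 25 × 5 = 125
  Yuma->P1: 15 × 11 = 165
  Yuma->P2: 25 × 12 = 300
  Macon->P1: 30 × 3 = 90
  Macon->P3: 20 × 4 = 80
Total cost = 760.
So Akron→P1 carries 25 kegs.

25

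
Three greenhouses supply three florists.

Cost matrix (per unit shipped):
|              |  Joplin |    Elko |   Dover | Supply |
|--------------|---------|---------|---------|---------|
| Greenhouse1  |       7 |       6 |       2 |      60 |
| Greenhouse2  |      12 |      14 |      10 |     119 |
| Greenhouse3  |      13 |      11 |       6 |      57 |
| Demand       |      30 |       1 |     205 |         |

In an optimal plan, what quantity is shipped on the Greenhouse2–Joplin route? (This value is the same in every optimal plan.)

30

Solving gives:
  Greenhouse1->Elko: 1 × 6 = 6
  Greenhouse1->Dover: 59 × 2 = 118
  Greenhouse2->Joplin: 30 × 12 = 360
  Greenhouse2->Dover: 89 × 10 = 890
  Greenhouse3->Dover: 57 × 6 = 342
Total cost = 1716.
So Greenhouse2→Joplin carries 30 bunches.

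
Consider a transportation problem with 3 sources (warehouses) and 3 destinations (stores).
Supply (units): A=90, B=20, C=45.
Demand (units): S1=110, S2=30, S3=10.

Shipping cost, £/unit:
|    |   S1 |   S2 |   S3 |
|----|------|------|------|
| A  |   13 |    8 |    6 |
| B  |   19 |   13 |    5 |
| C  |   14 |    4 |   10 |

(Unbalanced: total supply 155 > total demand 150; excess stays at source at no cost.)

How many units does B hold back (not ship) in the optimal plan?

Minimum-cost shipments:
  A to S1: 90 × £13 = £1170
  B to S1: 5 × £19 = £95
  B to S3: 10 × £5 = £50
  C to S1: 15 × £14 = £210
  C to S2: 30 × £4 = £120
Total cost = £1645.
B ships 15 of its 20, leaving 5.

5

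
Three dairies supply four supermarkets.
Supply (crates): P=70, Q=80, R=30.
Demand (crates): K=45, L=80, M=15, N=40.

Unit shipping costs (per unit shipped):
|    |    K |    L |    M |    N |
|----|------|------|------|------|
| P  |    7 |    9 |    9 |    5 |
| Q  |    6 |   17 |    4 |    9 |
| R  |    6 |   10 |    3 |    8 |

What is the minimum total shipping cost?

1360

One minimum-cost allocation:
  P to L: 50 × 9 = 450
  P to N: 20 × 5 = 100
  Q to K: 45 × 6 = 270
  Q to M: 15 × 4 = 60
  Q to N: 20 × 9 = 180
  R to L: 30 × 10 = 300
Total = 450 + 100 + 270 + 60 + 180 + 300 = 1360.
(Supply check: P ships 70; Q ships 80; R ships 30.)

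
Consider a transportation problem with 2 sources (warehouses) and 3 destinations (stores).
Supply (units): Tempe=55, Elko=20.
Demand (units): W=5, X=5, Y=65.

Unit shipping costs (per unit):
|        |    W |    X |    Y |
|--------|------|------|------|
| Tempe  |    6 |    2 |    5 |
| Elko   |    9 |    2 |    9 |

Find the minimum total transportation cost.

420

One minimum-cost allocation:
  Tempe→Y: 55 units
  Elko→W: 5 units
  Elko→X: 5 units
  Elko→Y: 10 units
Total cost = 420.
(Supply check: Tempe ships 55; Elko ships 20.)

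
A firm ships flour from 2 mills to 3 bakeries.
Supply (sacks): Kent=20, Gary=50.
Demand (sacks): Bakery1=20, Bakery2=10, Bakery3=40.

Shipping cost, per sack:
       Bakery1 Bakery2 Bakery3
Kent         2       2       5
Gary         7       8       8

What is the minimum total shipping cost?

A cheapest plan:
  Kent–Bakery1: 10 × 2 = 20
  Kent–Bakery2: 10 × 2 = 20
  Gary–Bakery1: 10 × 7 = 70
  Gary–Bakery3: 40 × 8 = 320
Total = 20 + 20 + 70 + 320 = 430.

430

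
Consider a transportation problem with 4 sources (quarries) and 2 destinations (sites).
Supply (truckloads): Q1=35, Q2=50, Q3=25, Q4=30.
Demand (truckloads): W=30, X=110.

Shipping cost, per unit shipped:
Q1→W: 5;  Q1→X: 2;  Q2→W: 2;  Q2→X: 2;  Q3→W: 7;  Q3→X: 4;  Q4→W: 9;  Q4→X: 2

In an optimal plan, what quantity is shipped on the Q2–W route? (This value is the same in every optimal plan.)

30

The minimum-cost plan:
  Q1 to X: 35 × 2 = 70
  Q2 to W: 30 × 2 = 60
  Q2 to X: 20 × 2 = 40
  Q3 to X: 25 × 4 = 100
  Q4 to X: 30 × 2 = 60
Total cost = 330.
So Q2→W carries 30 truckloads.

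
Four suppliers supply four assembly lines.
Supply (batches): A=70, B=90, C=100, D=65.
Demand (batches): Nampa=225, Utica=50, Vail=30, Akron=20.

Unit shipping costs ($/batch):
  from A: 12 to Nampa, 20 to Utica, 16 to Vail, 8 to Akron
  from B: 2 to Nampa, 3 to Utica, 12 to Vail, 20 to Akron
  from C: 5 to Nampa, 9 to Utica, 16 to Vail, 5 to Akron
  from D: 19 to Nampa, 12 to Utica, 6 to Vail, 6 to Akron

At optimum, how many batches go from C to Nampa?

Optimal shipments:
  A->Nampa: 70 × $12 = $840
  B->Nampa: 55 × $2 = $110
  B->Utica: 35 × $3 = $105
  C->Nampa: 100 × $5 = $500
  D->Utica: 15 × $12 = $180
  D->Vail: 30 × $6 = $180
  D->Akron: 20 × $6 = $120
Total cost = $2035.
So C→Nampa carries 100 batches.

100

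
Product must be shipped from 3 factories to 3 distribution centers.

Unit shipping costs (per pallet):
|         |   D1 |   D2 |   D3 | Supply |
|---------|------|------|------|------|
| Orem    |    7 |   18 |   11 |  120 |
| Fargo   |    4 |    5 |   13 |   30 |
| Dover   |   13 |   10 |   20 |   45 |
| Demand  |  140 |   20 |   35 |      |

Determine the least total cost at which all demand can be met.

A cheapest plan:
  Orem to D1: 85 pallets
  Orem to D3: 35 pallets
  Fargo to D1: 30 pallets
  Dover to D1: 25 pallets
  Dover to D2: 20 pallets
Total cost = 1625.
(Supply check: Orem ships 120; Fargo ships 30; Dover ships 45.)

1625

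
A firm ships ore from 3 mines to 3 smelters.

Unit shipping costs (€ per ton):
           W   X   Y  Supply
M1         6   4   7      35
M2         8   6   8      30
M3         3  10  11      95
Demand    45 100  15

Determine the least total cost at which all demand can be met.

A cheapest plan:
  M1->X: 35 × €4 = €140
  M2->X: 30 × €6 = €180
  M3->W: 45 × €3 = €135
  M3->X: 35 × €10 = €350
  M3->Y: 15 × €11 = €165
Total = 140 + 180 + 135 + 350 + 165 = €970.
(Supply check: M1 ships 35; M2 ships 30; M3 ships 95.)

970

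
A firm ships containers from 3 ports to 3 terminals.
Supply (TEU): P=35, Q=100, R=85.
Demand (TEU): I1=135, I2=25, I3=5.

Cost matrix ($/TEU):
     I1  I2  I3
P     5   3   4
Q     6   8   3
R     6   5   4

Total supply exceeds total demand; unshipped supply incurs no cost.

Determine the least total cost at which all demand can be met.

One minimum-cost allocation:
  P–I1: 10 × $5 = $50
  P–I2: 25 × $3 = $75
  Q–I1: 95 × $6 = $570
  Q–I3: 5 × $3 = $15
  R–I1: 30 × $6 = $180
Total = 50 + 75 + 570 + 15 + 180 = $890.

890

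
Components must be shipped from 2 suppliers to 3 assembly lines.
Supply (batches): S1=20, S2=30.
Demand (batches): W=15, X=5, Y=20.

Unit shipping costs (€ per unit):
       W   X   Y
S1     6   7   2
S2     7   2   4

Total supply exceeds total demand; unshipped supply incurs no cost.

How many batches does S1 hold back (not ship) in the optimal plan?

0

Minimum-cost shipments:
  S1 to Y: 20 × €2 = €40
  S2 to W: 15 × €7 = €105
  S2 to X: 5 × €2 = €10
Total cost = €155.
S1 ships 20 of its 20, leaving 0.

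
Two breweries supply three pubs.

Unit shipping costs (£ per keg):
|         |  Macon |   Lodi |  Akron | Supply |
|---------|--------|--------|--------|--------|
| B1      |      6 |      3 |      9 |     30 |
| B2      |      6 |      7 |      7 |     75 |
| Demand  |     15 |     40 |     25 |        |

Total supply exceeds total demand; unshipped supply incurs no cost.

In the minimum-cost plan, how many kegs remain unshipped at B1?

Minimum-cost shipments:
  B1→Lodi: 30 kegs
  B2→Macon: 15 kegs
  B2→Lodi: 10 kegs
  B2→Akron: 25 kegs
Total cost = £425.
B1 ships 30 of its 30, leaving 0.

0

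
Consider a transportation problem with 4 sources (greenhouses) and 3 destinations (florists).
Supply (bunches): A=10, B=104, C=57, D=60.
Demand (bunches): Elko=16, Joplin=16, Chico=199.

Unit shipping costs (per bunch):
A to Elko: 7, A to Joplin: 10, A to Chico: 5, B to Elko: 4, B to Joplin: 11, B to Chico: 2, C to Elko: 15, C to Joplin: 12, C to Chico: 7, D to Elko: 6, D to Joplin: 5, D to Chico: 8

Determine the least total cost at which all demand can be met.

An optimal shipping plan:
  A to Chico: 10 × 5 = 50
  B to Chico: 104 × 2 = 208
  C to Chico: 57 × 7 = 399
  D to Elko: 16 × 6 = 96
  D to Joplin: 16 × 5 = 80
  D to Chico: 28 × 8 = 224
Total = 50 + 208 + 399 + 96 + 80 + 224 = 1057.
(Supply check: A ships 10; B ships 104; C ships 57; D ships 60.)

1057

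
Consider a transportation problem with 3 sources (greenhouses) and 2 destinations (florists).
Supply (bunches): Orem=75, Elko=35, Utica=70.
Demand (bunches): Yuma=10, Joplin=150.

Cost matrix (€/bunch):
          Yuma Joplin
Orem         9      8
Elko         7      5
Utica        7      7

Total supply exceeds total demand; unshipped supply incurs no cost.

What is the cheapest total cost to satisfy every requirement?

A cheapest plan:
  Orem–Joplin: 55 bunches
  Elko–Joplin: 35 bunches
  Utica–Yuma: 10 bunches
  Utica–Joplin: 60 bunches
Total cost = €1105.
(Supply check: Orem ships 55; Elko ships 35; Utica ships 70.)

1105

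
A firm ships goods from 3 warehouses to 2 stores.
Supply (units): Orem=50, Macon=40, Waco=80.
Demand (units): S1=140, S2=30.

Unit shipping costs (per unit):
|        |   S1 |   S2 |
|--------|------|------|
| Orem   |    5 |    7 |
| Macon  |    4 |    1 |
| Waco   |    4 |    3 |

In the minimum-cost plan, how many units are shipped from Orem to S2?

0

Optimal shipments:
  Orem to S1: 50 × 5 = 250
  Macon to S1: 10 × 4 = 40
  Macon to S2: 30 × 1 = 30
  Waco to S1: 80 × 4 = 320
Total cost = 640.
The route Orem→S2 is not used.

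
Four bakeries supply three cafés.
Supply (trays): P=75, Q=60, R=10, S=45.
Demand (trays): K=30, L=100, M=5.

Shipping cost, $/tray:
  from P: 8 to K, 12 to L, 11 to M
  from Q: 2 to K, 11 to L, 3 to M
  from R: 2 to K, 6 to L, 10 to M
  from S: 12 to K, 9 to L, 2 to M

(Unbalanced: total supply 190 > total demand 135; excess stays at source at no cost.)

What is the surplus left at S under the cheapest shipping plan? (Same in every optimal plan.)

Minimum-cost shipments:
  P→L: 20 × $12 = $240
  Q→K: 30 × $2 = $60
  Q→L: 25 × $11 = $275
  Q→M: 5 × $3 = $15
  R→L: 10 × $6 = $60
  S→L: 45 × $9 = $405
Total cost = $1055.
S ships 45 of its 45, leaving 0.

0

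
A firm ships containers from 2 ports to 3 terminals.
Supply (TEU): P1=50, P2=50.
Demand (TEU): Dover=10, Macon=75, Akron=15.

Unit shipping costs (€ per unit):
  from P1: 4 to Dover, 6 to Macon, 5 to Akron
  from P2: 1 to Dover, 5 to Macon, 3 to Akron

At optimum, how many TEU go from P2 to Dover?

The minimum-cost plan:
  P1–Macon: 50 × €6 = €300
  P2–Dover: 10 × €1 = €10
  P2–Macon: 25 × €5 = €125
  P2–Akron: 15 × €3 = €45
Total cost = €480.
So P2→Dover carries 10 TEU.

10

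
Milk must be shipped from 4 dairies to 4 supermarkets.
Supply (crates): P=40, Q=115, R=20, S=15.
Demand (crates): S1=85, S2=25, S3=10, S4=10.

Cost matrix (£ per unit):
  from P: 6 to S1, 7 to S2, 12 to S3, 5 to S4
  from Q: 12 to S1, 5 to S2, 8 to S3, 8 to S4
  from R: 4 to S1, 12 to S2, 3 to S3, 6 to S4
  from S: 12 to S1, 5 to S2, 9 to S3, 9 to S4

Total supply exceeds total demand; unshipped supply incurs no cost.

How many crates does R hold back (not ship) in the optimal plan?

An optimal plan:
  P–S1: 40 × £6 = £240
  Q–S1: 10 × £12 = £120
  Q–S2: 25 × £5 = £125
  Q–S3: 10 × £8 = £80
  Q–S4: 10 × £8 = £80
  R–S1: 20 × £4 = £80
  S–S1: 15 × £12 = £180
Total cost = £905.
R ships 20 of its 20, leaving 0.

0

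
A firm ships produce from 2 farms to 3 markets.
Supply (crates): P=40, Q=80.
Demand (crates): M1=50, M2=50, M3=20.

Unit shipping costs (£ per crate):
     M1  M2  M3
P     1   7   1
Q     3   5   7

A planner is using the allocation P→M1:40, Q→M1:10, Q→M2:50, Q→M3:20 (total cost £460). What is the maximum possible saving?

Current plan cost = 40·1 + 10·3 + 50·5 + 20·7 = £460.
Optimal plan:
  P→M1: 20 × £1 = £20
  P→M3: 20 × £1 = £20
  Q→M1: 30 × £3 = £90
  Q→M2: 50 × £5 = £250
Optimal cost = £380.
Saving = 460 − 380 = £80.

80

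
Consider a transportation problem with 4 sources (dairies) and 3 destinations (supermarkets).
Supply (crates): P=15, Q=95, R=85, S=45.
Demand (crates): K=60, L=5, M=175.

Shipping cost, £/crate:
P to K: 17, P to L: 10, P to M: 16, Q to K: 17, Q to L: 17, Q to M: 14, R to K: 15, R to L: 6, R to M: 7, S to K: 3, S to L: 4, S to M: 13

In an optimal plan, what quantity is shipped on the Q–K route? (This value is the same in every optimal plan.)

5

The minimum-cost plan:
  P->K: 10 × £17 = £170
  P->L: 5 × £10 = £50
  Q->K: 5 × £17 = £85
  Q->M: 90 × £14 = £1260
  R->M: 85 × £7 = £595
  S->K: 45 × £3 = £135
Total cost = £2295.
So Q→K carries 5 crates.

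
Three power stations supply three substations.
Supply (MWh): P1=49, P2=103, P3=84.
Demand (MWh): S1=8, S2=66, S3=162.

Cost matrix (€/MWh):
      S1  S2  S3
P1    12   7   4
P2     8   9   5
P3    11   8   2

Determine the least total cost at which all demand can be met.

1118

An optimal shipping plan:
  P1->S2: 49 × €7 = €343
  P2->S1: 8 × €8 = €64
  P2->S2: 17 × €9 = €153
  P2->S3: 78 × €5 = €390
  P3->S3: 84 × €2 = €168
Total = 343 + 64 + 153 + 390 + 168 = €1118.
(Supply check: P1 ships 49; P2 ships 103; P3 ships 84.)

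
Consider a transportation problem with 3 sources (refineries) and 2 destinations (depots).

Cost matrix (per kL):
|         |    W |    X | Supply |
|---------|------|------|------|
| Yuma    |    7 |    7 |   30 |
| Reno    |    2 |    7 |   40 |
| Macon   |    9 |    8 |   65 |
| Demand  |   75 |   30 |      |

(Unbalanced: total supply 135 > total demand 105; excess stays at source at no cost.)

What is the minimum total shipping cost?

575

An optimal shipping plan:
  Yuma to W: 30 kL
  Reno to W: 40 kL
  Macon to W: 5 kL
  Macon to X: 30 kL
Total cost = 575.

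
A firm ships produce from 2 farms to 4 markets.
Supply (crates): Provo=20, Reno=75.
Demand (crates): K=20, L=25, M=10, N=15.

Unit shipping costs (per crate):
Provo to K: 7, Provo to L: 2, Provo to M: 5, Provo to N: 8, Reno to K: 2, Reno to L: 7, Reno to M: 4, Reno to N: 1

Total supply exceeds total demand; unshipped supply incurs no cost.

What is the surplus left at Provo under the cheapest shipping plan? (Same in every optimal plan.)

An optimal plan:
  Provo→L: 20 × 2 = 40
  Reno→K: 20 × 2 = 40
  Reno→L: 5 × 7 = 35
  Reno→M: 10 × 4 = 40
  Reno→N: 15 × 1 = 15
Total cost = 170.
Provo ships 20 of its 20, leaving 0.

0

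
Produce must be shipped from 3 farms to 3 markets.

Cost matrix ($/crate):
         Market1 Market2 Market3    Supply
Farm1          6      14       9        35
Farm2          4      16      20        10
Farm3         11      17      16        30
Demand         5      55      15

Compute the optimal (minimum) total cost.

1025

Optimal allocation:
  Farm1 to Market2: 20 × $14 = $280
  Farm1 to Market3: 15 × $9 = $135
  Farm2 to Market1: 5 × $4 = $20
  Farm2 to Market2: 5 × $16 = $80
  Farm3 to Market2: 30 × $17 = $510
Total = 280 + 135 + 20 + 80 + 510 = $1025.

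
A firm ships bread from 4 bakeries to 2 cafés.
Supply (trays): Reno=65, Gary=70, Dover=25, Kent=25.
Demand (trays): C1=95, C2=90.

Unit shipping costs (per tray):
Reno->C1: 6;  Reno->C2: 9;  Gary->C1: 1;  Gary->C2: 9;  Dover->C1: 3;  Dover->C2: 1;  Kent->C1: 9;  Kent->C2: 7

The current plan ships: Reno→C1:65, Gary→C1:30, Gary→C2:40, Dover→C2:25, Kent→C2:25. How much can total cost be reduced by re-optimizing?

Current plan cost = 65·6 + 30·1 + 40·9 + 25·1 + 25·7 = 980.
Optimal plan:
  Reno→C1: 25 × 6 = 150
  Reno→C2: 40 × 9 = 360
  Gary→C1: 70 × 1 = 70
  Dover→C2: 25 × 1 = 25
  Kent→C2: 25 × 7 = 175
Optimal cost = 780.
Saving = 980 − 780 = 200.

200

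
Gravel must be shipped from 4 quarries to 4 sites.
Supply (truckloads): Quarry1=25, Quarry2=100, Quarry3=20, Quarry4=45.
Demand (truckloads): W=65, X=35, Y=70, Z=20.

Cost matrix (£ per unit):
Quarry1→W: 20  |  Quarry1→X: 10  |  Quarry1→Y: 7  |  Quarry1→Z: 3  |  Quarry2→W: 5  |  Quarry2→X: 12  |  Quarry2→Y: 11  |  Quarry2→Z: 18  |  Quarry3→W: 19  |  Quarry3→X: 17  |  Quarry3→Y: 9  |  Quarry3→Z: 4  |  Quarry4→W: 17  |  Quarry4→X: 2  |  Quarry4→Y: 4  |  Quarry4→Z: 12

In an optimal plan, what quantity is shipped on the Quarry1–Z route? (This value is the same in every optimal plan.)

The minimum-cost plan:
  Quarry1 to Y: 25 truckloads
  Quarry2 to W: 65 truckloads
  Quarry2 to Y: 35 truckloads
  Quarry3 to Z: 20 truckloads
  Quarry4 to X: 35 truckloads
  Quarry4 to Y: 10 truckloads
Total cost = £1075.
The route Quarry1→Z is not used.

0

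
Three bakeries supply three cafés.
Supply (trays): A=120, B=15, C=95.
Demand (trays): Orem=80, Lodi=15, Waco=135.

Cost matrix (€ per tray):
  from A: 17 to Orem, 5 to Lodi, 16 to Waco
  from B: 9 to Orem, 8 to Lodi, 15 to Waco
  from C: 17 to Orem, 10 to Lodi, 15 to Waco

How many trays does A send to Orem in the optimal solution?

65

The minimum-cost plan:
  A->Orem: 65 × €17 = €1105
  A->Lodi: 15 × €5 = €75
  A->Waco: 40 × €16 = €640
  B->Orem: 15 × €9 = €135
  C->Waco: 95 × €15 = €1425
Total cost = €3380.
So A→Orem carries 65 trays.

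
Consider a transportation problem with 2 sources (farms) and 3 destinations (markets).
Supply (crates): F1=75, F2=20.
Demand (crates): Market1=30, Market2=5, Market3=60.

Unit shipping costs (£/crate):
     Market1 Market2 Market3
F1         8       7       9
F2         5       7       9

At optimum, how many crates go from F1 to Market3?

60

Optimal shipments:
  F1->Market1: 10 × £8 = £80
  F1->Market2: 5 × £7 = £35
  F1->Market3: 60 × £9 = £540
  F2->Market1: 20 × £5 = £100
Total cost = £755.
So F1→Market3 carries 60 crates.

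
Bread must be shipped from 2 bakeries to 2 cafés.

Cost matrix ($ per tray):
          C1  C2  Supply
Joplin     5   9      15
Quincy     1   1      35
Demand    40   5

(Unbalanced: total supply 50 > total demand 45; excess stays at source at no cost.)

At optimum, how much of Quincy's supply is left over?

Minimum-cost shipments:
  Joplin to C1: 10 trays
  Quincy to C1: 30 trays
  Quincy to C2: 5 trays
Total cost = $85.
Quincy ships 35 of its 35, leaving 0.

0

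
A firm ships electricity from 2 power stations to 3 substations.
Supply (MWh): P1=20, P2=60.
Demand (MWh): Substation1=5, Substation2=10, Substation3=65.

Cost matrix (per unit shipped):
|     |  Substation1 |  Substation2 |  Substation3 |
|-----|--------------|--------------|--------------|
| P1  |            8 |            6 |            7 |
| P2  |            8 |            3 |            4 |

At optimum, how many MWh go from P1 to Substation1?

Solving gives:
  P1→Substation1: 5 × 8 = 40
  P1→Substation2: 10 × 6 = 60
  P1→Substation3: 5 × 7 = 35
  P2→Substation3: 60 × 4 = 240
Total cost = 375.
So P1→Substation1 carries 5 MWh.

5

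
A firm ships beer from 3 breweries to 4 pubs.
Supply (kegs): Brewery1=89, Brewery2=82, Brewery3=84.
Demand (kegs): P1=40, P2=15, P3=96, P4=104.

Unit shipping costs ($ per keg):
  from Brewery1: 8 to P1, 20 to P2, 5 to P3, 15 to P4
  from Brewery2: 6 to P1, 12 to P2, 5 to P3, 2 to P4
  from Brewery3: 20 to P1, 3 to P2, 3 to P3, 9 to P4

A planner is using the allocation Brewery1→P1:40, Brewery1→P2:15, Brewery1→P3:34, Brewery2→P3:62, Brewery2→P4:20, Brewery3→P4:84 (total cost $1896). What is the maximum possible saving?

Current plan cost = 40·8 + 15·20 + 34·5 + 62·5 + 20·2 + 84·9 = $1896.
Optimal plan:
  Brewery1–P1: 40 × $8 = $320
  Brewery1–P3: 49 × $5 = $245
  Brewery2–P4: 82 × $2 = $164
  Brewery3–P2: 15 × $3 = $45
  Brewery3–P3: 47 × $3 = $141
  Brewery3–P4: 22 × $9 = $198
Optimal cost = $1113.
Saving = 1896 − 1113 = $783.

783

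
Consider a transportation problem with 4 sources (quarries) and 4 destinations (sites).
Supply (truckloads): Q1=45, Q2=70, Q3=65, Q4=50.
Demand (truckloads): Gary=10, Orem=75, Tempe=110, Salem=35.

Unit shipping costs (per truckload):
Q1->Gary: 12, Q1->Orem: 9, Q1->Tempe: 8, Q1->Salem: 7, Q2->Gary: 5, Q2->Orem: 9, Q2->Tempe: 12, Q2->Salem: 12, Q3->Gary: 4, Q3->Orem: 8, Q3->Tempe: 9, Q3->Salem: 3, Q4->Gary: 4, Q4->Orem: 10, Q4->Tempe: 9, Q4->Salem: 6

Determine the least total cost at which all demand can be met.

An optimal shipping plan:
  Q1 to Tempe: 45 truckloads
  Q2 to Orem: 70 truckloads
  Q3 to Orem: 5 truckloads
  Q3 to Tempe: 25 truckloads
  Q3 to Salem: 35 truckloads
  Q4 to Gary: 10 truckloads
  Q4 to Tempe: 40 truckloads
Total cost = 1760.

1760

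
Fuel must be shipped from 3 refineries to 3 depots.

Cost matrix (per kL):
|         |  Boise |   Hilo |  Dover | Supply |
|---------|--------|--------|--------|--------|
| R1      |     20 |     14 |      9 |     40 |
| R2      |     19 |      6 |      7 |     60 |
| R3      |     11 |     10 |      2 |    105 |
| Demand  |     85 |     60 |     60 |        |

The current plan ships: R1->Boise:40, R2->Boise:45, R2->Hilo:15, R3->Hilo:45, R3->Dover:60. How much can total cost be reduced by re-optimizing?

620

Current plan cost = 40·20 + 45·19 + 15·6 + 45·10 + 60·2 = 2315.
Optimal plan:
  R1–Dover: 40 × 9 = 360
  R2–Hilo: 60 × 6 = 360
  R3–Boise: 85 × 11 = 935
  R3–Dover: 20 × 2 = 40
Optimal cost = 1695.
Saving = 2315 − 1695 = 620.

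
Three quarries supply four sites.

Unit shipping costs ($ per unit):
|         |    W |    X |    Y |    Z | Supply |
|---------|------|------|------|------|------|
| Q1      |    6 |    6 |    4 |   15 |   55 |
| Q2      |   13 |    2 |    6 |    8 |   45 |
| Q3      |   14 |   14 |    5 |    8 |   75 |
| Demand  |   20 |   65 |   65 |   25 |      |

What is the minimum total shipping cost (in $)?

840

One minimum-cost allocation:
  Q1–W: 20 truckloads
  Q1–X: 20 truckloads
  Q1–Y: 15 truckloads
  Q2–X: 45 truckloads
  Q3–Y: 50 truckloads
  Q3–Z: 25 truckloads
Total cost = $840.
(Supply check: Q1 ships 55; Q2 ships 45; Q3 ships 75.)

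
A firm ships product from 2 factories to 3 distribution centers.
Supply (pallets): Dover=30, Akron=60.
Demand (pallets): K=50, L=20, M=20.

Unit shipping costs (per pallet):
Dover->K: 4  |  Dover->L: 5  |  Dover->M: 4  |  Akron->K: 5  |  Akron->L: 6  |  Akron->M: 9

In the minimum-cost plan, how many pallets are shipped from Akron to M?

0

Solving gives:
  Dover→K: 10 pallets
  Dover→M: 20 pallets
  Akron→K: 40 pallets
  Akron→L: 20 pallets
Total cost = 440.
The route Akron→M is not used.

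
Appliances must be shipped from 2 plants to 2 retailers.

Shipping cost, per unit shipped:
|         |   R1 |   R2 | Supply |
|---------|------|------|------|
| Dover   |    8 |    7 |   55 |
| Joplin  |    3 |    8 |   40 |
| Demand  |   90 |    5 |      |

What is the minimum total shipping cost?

An optimal shipping plan:
  Dover–R1: 50 units
  Dover–R2: 5 units
  Joplin–R1: 40 units
Total cost = 555.

555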